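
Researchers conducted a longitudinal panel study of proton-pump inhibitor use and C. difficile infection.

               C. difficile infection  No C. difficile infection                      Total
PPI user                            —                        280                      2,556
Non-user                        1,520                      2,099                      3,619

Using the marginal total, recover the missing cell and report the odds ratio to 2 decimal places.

11.22

The missing cell is in the exposed row: 2556 − 280 = 2276.
So a = 2276, b = 280, c = 1520, d = 2099.
OR = (a·d)/(b·c) = (2276 × 2099) / (280 × 1520) = 4777324 / 425600 = 11.22492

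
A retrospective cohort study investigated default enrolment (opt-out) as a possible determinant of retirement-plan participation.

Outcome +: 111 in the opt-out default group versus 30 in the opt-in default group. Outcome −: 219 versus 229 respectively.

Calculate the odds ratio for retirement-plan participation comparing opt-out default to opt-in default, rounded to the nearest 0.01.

3.87

From the description: a = 111, b = 219, c = 30, d = 229.
OR = (a·d)/(b·c) = (111 × 229) / (219 × 30) = 25419 / 6570 = 3.86895
The odds of retirement-plan participation are about 3.87 times as high in the opt-out default group.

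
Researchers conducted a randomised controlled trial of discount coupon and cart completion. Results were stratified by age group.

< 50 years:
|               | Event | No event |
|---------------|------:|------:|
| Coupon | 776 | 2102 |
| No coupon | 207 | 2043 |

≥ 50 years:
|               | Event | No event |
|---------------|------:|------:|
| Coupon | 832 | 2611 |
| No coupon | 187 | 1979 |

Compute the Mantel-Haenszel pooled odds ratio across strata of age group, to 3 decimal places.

OR_MH = Σ(aᵢdᵢ/nᵢ) / Σ(bᵢcᵢ/nᵢ), where nᵢ is the stratum total.
Stratum 1 (< 50 years): n = 5128; a·d/n = 776·2043/5128 = 309.1591; b·c/n = 2102·207/5128 = 84.8506
Stratum 2 (≥ 50 years): n = 5609; a·d/n = 832·1979/5609 = 293.5511; b·c/n = 2611·187/5609 = 87.0489
OR_MH = (309.1591 + 293.5511) / (84.8506 + 87.0489) = 602.7102 / 171.8995 = 3.50618

3.506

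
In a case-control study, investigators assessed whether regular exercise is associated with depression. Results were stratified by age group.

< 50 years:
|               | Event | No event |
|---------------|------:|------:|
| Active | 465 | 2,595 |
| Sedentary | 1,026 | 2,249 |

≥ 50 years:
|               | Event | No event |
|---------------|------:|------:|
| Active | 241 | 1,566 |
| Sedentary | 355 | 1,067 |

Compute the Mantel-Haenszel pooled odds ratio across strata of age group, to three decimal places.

0.413

OR_MH = Σ(aᵢdᵢ/nᵢ) / Σ(bᵢcᵢ/nᵢ), where nᵢ is the stratum total.
Stratum 1 (< 50 years): n = 6335; a·d/n = 465·2249/6335 = 165.0805; b·c/n = 2595·1026/6335 = 420.2794
Stratum 2 (≥ 50 years): n = 3229; a·d/n = 241·1067/3229 = 79.6367; b·c/n = 1566·355/3229 = 172.1679
OR_MH = (165.0805 + 79.6367) / (420.2794 + 172.1679) = 244.7172 / 592.4473 = 0.41306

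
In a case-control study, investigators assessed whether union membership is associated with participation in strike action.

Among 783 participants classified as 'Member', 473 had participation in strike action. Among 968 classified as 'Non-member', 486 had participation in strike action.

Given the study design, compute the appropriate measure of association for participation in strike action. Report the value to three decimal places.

1.513

From the description: a = 473, b = 310, c = 486, d = 482.
This is a case-control study: participants were sampled on outcome status, so risks in the source population cannot be estimated directly — relative risk is not valid here. The odds ratio is the appropriate measure.
OR = (a·d)/(b·c) = (473 × 482) / (310 × 486) = 227986 / 150660 = 1.51325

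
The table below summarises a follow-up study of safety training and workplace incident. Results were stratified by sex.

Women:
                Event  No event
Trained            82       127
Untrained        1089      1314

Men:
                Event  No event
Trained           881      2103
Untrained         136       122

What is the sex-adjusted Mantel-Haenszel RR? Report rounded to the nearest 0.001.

RR_MH = Σ(aᵢ·n₀ᵢ/nᵢ) / Σ(cᵢ·n₁ᵢ/nᵢ), with n₁ᵢ = aᵢ+bᵢ (exposed), n₀ᵢ = cᵢ+dᵢ (unexposed), nᵢ = n₁ᵢ+n₀ᵢ.
Stratum 1 (Women): n₁ = 209, n₀ = 2403, n = 2612; a·n₀/n = 82·2403/2612 = 75.4387; c·n₁/n = 1089·209/2612 = 87.1367
Stratum 2 (Men): n₁ = 2984, n₀ = 258, n = 3242; a·n₀/n = 881·258/3242 = 70.1104; c·n₁/n = 136·2984/3242 = 125.1771
RR_MH = (75.4387 + 70.1104) / (87.1367 + 125.1771) = 145.5492 / 212.3137 = 0.68554

0.686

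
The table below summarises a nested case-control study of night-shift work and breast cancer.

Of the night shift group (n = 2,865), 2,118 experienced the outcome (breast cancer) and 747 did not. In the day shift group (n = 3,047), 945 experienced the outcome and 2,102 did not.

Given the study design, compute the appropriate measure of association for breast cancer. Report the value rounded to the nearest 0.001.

From the description: a = 2118, b = 747, c = 945, d = 2102.
This is a nested case-control study: participants were sampled on outcome status, so risks in the source population cannot be estimated directly — relative risk is not valid here. The odds ratio is the appropriate measure.
OR = (a·d)/(b·c) = (2118 × 2102) / (747 × 945) = 4452036 / 705915 = 6.30676

6.307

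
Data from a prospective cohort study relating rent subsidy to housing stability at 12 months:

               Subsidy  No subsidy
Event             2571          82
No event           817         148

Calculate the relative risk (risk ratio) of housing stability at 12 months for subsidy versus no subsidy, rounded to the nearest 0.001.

Reading the table with exposure as columns: a = 2571 (Subsidy, case), b = 817 (Subsidy, non-case), c = 82 (No subsidy, case), d = 148.
Risk in exposed = 2571/3388 = 0.75885; risk in unexposed = 82/230 = 0.35652.
RR = 0.75885 / 0.35652 = 2.12850
The risk among the exposed is 2.13 times that among the unexposed.

2.128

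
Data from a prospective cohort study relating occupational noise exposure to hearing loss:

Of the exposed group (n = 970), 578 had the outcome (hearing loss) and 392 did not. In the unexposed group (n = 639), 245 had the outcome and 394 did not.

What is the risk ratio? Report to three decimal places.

From the description: a = 578, b = 392, c = 245, d = 394.
Risk in exposed = 578/970 = 0.59588; risk in unexposed = 245/639 = 0.38341.
RR = 0.59588 / 0.38341 = 1.55414
The risk among the exposed is 1.55 times that among the unexposed.

1.554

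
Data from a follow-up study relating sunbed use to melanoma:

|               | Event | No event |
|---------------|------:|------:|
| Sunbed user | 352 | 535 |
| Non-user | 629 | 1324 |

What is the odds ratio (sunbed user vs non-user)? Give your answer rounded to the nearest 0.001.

Cells: a = 352, b = 535, c = 629, d = 1324.
OR = (a·d)/(b·c) = (352 × 1324) / (535 × 629) = 466048 / 336515 = 1.38492
The odds of melanoma are about 1.38 times as high in the sunbed user group.

1.385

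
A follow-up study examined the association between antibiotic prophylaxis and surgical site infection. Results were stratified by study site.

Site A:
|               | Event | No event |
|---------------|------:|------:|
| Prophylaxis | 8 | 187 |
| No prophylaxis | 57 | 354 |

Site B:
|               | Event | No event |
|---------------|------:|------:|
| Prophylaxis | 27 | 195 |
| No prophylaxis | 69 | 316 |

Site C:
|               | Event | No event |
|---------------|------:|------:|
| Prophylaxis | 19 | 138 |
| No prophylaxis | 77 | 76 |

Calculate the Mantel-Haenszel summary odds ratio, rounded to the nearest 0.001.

OR_MH = Σ(aᵢdᵢ/nᵢ) / Σ(bᵢcᵢ/nᵢ), where nᵢ is the stratum total.
Stratum 1 (Site A): n = 606; a·d/n = 8·354/606 = 4.6733; b·c/n = 187·57/606 = 17.5891
Stratum 2 (Site B): n = 607; a·d/n = 27·316/607 = 14.0560; b·c/n = 195·69/607 = 22.1664
Stratum 3 (Site C): n = 310; a·d/n = 19·76/310 = 4.6581; b·c/n = 138·77/310 = 34.2774
OR_MH = (4.6733 + 14.0560 + 4.6581) / (17.5891 + 22.1664 + 34.2774) = 23.3873 / 74.0329 = 0.31590

0.316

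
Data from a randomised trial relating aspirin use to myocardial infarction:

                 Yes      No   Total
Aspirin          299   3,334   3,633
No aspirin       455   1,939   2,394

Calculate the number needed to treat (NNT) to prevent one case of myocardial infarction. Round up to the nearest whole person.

Risk in treated group = 299/3633 = 0.08230; risk in control = 455/2394 = 0.19006.
Absolute risk reduction = 0.19006 − 0.08230 = 0.10776
NNT = 1 / ARR = 1 / 0.10776 = 9.280 → round up → 10

10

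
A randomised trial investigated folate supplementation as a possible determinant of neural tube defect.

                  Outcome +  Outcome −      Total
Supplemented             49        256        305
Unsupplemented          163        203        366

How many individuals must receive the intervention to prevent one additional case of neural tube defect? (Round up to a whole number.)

4

Risk in treated group = 49/305 = 0.16066; risk in control = 163/366 = 0.44536.
Absolute risk reduction = 0.44536 − 0.16066 = 0.28470
NNT = 1 / ARR = 1 / 0.28470 = 3.512 → round up → 4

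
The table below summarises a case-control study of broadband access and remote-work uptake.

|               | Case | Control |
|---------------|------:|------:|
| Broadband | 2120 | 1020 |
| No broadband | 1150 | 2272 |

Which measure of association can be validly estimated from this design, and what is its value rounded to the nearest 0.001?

4.106

Cells: a = 2120, b = 1020, c = 1150, d = 2272.
This is a case-control study: participants were sampled on outcome status, so risks in the source population cannot be estimated directly — relative risk is not valid here. The odds ratio is the appropriate measure.
OR = (a·d)/(b·c) = (2120 × 2272) / (1020 × 1150) = 4816640 / 1173000 = 4.10626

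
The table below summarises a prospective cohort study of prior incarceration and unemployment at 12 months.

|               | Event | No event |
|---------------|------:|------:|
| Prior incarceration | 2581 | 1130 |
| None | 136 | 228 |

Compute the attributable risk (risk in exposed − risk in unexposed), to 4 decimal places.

0.3219

Cells: a = 2581, b = 1130, c = 136, d = 228.
Risk in exposed = 2581/3711 = 0.695500; risk in unexposed = 136/364 = 0.373626.
Risk difference = 0.695500 − 0.373626 = 0.321873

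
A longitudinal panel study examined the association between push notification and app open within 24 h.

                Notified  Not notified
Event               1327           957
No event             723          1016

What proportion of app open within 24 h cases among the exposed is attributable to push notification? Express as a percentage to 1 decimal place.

Reading the table with exposure as columns: a = 1327 (Notified, case), b = 723 (Notified, non-case), c = 957 (Not notified, case), d = 1016.
Risk in exposed = 1327/2050 = 0.64732; risk in unexposed = 957/1973 = 0.48505.
RR = 0.64732/0.48505 = 1.33454
AR% = (RR − 1)/RR × 100 = (1.33454 − 1)/1.33454 × 100 = 25.0679%

25.1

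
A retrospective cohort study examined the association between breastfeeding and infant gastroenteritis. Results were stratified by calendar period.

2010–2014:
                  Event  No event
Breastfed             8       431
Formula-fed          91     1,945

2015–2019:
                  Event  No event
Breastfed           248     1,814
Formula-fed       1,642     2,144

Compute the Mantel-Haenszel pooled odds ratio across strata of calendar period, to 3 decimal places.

OR_MH = Σ(aᵢdᵢ/nᵢ) / Σ(bᵢcᵢ/nᵢ), where nᵢ is the stratum total.
Stratum 1 (2010–2014): n = 2475; a·d/n = 8·1945/2475 = 6.2869; b·c/n = 431·91/2475 = 15.8469
Stratum 2 (2015–2019): n = 5848; a·d/n = 248·2144/5848 = 90.9220; b·c/n = 1814·1642/5848 = 509.3345
OR_MH = (6.2869 + 90.9220) / (15.8469 + 509.3345) = 97.2089 / 525.1813 = 0.18510

0.185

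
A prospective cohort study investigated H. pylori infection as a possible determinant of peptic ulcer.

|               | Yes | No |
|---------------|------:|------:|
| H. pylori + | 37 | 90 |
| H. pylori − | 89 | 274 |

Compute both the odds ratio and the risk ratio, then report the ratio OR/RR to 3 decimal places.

1.065

Cells: a = 37, b = 90, c = 89, d = 274.
OR = (37·274)/(90·89) = 10138/8010 = 1.26567
Risk in exposed = 37/127 = 0.29134; risk in unexposed = 89/363 = 0.24518; RR = 1.18827
OR/RR = 1.26567 / 1.18827 = 1.06514
The outcome is not rare, so the OR lies further from 1 than the RR.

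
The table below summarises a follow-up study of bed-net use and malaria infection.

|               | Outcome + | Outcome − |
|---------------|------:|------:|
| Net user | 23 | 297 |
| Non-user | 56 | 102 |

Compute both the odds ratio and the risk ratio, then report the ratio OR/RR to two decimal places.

Cells: a = 23, b = 297, c = 56, d = 102.
OR = (23·102)/(297·56) = 2346/16632 = 0.14105
Risk in exposed = 23/320 = 0.07187; risk in unexposed = 56/158 = 0.35443; RR = 0.20279
OR/RR = 0.14105 / 0.20279 = 0.69556
The outcome is not rare, so the OR lies further from 1 than the RR.

0.70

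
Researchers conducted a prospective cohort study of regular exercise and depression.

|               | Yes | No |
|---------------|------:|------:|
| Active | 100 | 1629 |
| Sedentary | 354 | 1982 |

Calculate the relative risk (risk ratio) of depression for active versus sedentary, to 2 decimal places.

Cells: a = 100, b = 1629, c = 354, d = 1982.
Risk in exposed = 100/1729 = 0.05784; risk in unexposed = 354/2336 = 0.15154.
RR = 0.05784 / 0.15154 = 0.38166
The risk is 62% lower among the exposed than among the unexposed.

0.38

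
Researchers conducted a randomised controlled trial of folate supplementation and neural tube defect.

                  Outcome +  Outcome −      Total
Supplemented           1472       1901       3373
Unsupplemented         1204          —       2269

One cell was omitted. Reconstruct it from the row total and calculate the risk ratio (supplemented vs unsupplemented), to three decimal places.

0.822

The missing cell is in the unexposed row: 2269 − 1204 = 1065.
So a = 1472, b = 1901, c = 1204, d = 1065.
RR = [a/(a+b)] / [c/(c+d)] = (1472/3373) / (1204/2269) = 0.43641/0.53063 = 0.82243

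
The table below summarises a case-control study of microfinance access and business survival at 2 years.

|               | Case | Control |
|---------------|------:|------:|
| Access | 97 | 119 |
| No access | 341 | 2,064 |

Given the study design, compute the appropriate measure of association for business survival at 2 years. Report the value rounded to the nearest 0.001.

4.934

Cells: a = 97, b = 119, c = 341, d = 2064.
This is a case-control study: participants were sampled on outcome status, so risks in the source population cannot be estimated directly — relative risk is not valid here. The odds ratio is the appropriate measure.
OR = (a·d)/(b·c) = (97 × 2064) / (119 × 341) = 200208 / 40579 = 4.93378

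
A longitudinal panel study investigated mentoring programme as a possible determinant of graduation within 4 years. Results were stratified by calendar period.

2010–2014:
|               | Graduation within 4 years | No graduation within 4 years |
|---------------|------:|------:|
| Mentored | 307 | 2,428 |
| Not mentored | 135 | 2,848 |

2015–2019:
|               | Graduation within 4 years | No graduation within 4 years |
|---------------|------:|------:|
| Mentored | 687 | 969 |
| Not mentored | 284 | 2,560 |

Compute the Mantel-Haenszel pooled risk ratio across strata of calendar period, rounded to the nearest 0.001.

RR_MH = Σ(aᵢ·n₀ᵢ/nᵢ) / Σ(cᵢ·n₁ᵢ/nᵢ), with n₁ᵢ = aᵢ+bᵢ (exposed), n₀ᵢ = cᵢ+dᵢ (unexposed), nᵢ = n₁ᵢ+n₀ᵢ.
Stratum 1 (2010–2014): n₁ = 2735, n₀ = 2983, n = 5718; a·n₀/n = 307·2983/5718 = 160.1576; c·n₁/n = 135·2735/5718 = 64.5724
Stratum 2 (2015–2019): n₁ = 1656, n₀ = 2844, n = 4500; a·n₀/n = 687·2844/4500 = 434.1840; c·n₁/n = 284·1656/4500 = 104.5120
RR_MH = (160.1576 + 434.1840) / (64.5724 + 104.5120) = 594.3416 / 169.0844 = 3.51506

3.515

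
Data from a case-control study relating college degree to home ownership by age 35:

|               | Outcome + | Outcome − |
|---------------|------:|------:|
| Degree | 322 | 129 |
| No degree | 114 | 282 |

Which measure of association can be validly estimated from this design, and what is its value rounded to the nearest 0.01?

6.17

Cells: a = 322, b = 129, c = 114, d = 282.
This is a case-control study: participants were sampled on outcome status, so risks in the source population cannot be estimated directly — relative risk is not valid here. The odds ratio is the appropriate measure.
OR = (a·d)/(b·c) = (322 × 282) / (129 × 114) = 90804 / 14706 = 6.17462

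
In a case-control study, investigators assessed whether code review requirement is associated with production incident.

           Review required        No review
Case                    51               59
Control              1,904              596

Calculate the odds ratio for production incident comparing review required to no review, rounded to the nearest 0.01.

Reading the table with exposure as columns: a = 51 (Review required, case), b = 1904 (Review required, non-case), c = 59 (No review, case), d = 596.
OR = (a·d)/(b·c) = (51 × 596) / (1904 × 59) = 30396 / 112336 = 0.27058
Exposure is associated with lower odds of production incident (OR = 0.27 < 1).

0.27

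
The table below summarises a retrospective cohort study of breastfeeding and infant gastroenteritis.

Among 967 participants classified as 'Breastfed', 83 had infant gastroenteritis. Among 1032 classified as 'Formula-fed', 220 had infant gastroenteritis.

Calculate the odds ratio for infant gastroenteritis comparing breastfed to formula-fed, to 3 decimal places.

From the description: a = 83, b = 884, c = 220, d = 812.
OR = (a·d)/(b·c) = (83 × 812) / (884 × 220) = 67396 / 194480 = 0.34654
Exposure is associated with lower odds of infant gastroenteritis (OR = 0.35 < 1).

0.347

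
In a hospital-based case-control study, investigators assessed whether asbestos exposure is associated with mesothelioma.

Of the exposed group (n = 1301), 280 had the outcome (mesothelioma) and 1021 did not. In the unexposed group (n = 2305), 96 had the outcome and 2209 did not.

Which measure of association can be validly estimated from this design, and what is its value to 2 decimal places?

6.31

From the description: a = 280, b = 1021, c = 96, d = 2209.
This is a hospital-based case-control study: participants were sampled on outcome status, so risks in the source population cannot be estimated directly — relative risk is not valid here. The odds ratio is the appropriate measure.
OR = (a·d)/(b·c) = (280 × 2209) / (1021 × 96) = 618520 / 98016 = 6.31040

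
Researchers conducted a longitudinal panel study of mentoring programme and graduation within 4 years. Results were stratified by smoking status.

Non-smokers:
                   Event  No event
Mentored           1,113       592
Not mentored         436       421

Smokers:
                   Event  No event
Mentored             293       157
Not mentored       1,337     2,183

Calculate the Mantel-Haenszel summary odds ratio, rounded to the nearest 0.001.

OR_MH = Σ(aᵢdᵢ/nᵢ) / Σ(bᵢcᵢ/nᵢ), where nᵢ is the stratum total.
Stratum 1 (Non-smokers): n = 2562; a·d/n = 1113·421/2562 = 182.8934; b·c/n = 592·436/2562 = 100.7463
Stratum 2 (Smokers): n = 3970; a·d/n = 293·2183/3970 = 161.1131; b·c/n = 157·1337/3970 = 52.8738
OR_MH = (182.8934 + 161.1131) / (100.7463 + 52.8738) = 344.0065 / 153.6201 = 2.23933

2.239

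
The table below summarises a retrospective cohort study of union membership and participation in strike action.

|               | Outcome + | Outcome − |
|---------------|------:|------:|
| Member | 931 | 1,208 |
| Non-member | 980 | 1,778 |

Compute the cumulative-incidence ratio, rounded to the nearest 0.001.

1.225

Cells: a = 931, b = 1208, c = 980, d = 1778.
Risk in exposed = 931/2139 = 0.43525; risk in unexposed = 980/2758 = 0.35533.
RR = 0.43525 / 0.35533 = 1.22492
The risk among the exposed is 1.22 times that among the unexposed.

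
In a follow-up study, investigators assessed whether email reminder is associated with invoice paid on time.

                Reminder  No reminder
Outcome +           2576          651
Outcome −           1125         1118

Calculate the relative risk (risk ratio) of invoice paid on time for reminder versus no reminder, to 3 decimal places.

Reading the table with exposure as columns: a = 2576 (Reminder, case), b = 1125 (Reminder, non-case), c = 651 (No reminder, case), d = 1118.
Risk in exposed = 2576/3701 = 0.69603; risk in unexposed = 651/1769 = 0.36800.
RR = 0.69603 / 0.36800 = 1.89136
The risk among the exposed is 1.89 times that among the unexposed.

1.891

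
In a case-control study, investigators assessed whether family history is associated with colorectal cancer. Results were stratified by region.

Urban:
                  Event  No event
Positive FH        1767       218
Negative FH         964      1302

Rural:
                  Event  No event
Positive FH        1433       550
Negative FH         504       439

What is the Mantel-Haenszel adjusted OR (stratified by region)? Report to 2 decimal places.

OR_MH = Σ(aᵢdᵢ/nᵢ) / Σ(bᵢcᵢ/nᵢ), where nᵢ is the stratum total.
Stratum 1 (Urban): n = 4251; a·d/n = 1767·1302/4251 = 541.1983; b·c/n = 218·964/4251 = 49.4359
Stratum 2 (Rural): n = 2926; a·d/n = 1433·439/2926 = 214.9990; b·c/n = 550·504/2926 = 94.7368
OR_MH = (541.1983 + 214.9990) / (49.4359 + 94.7368) = 756.1973 / 144.1727 = 5.24508

5.25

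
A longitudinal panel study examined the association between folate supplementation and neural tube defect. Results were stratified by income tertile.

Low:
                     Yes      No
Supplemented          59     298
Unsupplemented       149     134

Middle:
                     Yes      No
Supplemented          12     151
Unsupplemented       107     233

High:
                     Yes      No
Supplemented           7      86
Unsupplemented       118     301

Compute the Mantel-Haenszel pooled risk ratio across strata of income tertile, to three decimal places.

0.287

RR_MH = Σ(aᵢ·n₀ᵢ/nᵢ) / Σ(cᵢ·n₁ᵢ/nᵢ), with n₁ᵢ = aᵢ+bᵢ (exposed), n₀ᵢ = cᵢ+dᵢ (unexposed), nᵢ = n₁ᵢ+n₀ᵢ.
Stratum 1 (Low): n₁ = 357, n₀ = 283, n = 640; a·n₀/n = 59·283/640 = 26.0891; c·n₁/n = 149·357/640 = 83.1141
Stratum 2 (Middle): n₁ = 163, n₀ = 340, n = 503; a·n₀/n = 12·340/503 = 8.1113; c·n₁/n = 107·163/503 = 34.6740
Stratum 3 (High): n₁ = 93, n₀ = 419, n = 512; a·n₀/n = 7·419/512 = 5.7285; c·n₁/n = 118·93/512 = 21.4336
RR_MH = (26.0891 + 8.1113 + 5.7285) / (83.1141 + 34.6740 + 21.4336) = 39.9289 / 139.2216 = 0.28680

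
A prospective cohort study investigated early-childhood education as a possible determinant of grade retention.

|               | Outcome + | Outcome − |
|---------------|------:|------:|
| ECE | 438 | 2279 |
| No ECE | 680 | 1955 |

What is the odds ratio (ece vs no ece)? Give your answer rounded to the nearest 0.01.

0.55

Cells: a = 438, b = 2279, c = 680, d = 1955.
OR = (a·d)/(b·c) = (438 × 1955) / (2279 × 680) = 856290 / 1549720 = 0.55254
Exposure is associated with lower odds of grade retention (OR = 0.55 < 1).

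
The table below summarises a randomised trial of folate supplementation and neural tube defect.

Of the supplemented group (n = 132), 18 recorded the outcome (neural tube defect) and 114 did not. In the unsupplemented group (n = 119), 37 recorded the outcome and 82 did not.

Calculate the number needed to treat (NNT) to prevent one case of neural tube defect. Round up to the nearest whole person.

6

Risk in treated group = 18/132 = 0.13636; risk in control = 37/119 = 0.31092.
Absolute risk reduction = 0.31092 − 0.13636 = 0.17456
NNT = 1 / ARR = 1 / 0.17456 = 5.729 → round up → 6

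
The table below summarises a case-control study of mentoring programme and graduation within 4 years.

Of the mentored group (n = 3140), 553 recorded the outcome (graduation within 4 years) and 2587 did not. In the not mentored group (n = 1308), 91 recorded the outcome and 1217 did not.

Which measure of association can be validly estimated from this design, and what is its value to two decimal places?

2.86

From the description: a = 553, b = 2587, c = 91, d = 1217.
This is a case-control study: participants were sampled on outcome status, so risks in the source population cannot be estimated directly — relative risk is not valid here. The odds ratio is the appropriate measure.
OR = (a·d)/(b·c) = (553 × 1217) / (2587 × 91) = 673001 / 235417 = 2.85876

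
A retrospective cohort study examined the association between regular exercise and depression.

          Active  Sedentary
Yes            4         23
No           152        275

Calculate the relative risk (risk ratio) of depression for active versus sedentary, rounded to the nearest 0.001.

Reading the table with exposure as columns: a = 4 (Active, case), b = 152 (Active, non-case), c = 23 (Sedentary, case), d = 275.
Risk in exposed = 4/156 = 0.02564; risk in unexposed = 23/298 = 0.07718.
RR = 0.02564 / 0.07718 = 0.33222
The risk is 67% lower among the exposed than among the unexposed.

0.332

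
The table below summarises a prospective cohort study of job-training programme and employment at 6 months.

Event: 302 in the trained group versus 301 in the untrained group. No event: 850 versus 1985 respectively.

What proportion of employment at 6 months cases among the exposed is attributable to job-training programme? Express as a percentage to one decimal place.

49.8

From the description: a = 302, b = 850, c = 301, d = 1985.
Risk in exposed = 302/1152 = 0.26215; risk in unexposed = 301/2286 = 0.13167.
RR = 0.26215/0.13167 = 1.99097
AR% = (RR − 1)/RR × 100 = (1.99097 − 1)/1.99097 × 100 = 49.7732%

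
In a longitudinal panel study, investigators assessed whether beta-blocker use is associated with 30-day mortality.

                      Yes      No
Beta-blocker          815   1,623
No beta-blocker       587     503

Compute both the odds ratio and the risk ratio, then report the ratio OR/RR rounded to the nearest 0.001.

Cells: a = 815, b = 1623, c = 587, d = 503.
OR = (815·503)/(1623·587) = 409945/952701 = 0.43030
Risk in exposed = 815/2438 = 0.33429; risk in unexposed = 587/1090 = 0.53853; RR = 0.62074
OR/RR = 0.43030 / 0.62074 = 0.69320
The outcome is not rare, so the OR lies further from 1 than the RR.

0.693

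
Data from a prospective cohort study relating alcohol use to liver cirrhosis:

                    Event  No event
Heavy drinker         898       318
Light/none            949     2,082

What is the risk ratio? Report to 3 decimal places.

2.359

Cells: a = 898, b = 318, c = 949, d = 2082.
Risk in exposed = 898/1216 = 0.73849; risk in unexposed = 949/3031 = 0.31310.
RR = 0.73849 / 0.31310 = 2.35864
The risk among the exposed is 2.36 times that among the unexposed.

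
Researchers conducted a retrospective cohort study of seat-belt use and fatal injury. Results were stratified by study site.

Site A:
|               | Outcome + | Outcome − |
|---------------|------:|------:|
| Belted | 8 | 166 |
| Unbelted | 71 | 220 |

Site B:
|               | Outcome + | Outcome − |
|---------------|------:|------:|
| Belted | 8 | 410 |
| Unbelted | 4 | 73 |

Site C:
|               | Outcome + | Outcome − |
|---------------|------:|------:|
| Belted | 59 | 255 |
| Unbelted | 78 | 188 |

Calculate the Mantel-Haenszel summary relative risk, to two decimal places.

RR_MH = Σ(aᵢ·n₀ᵢ/nᵢ) / Σ(cᵢ·n₁ᵢ/nᵢ), with n₁ᵢ = aᵢ+bᵢ (exposed), n₀ᵢ = cᵢ+dᵢ (unexposed), nᵢ = n₁ᵢ+n₀ᵢ.
Stratum 1 (Site A): n₁ = 174, n₀ = 291, n = 465; a·n₀/n = 8·291/465 = 5.0065; c·n₁/n = 71·174/465 = 26.5677
Stratum 2 (Site B): n₁ = 418, n₀ = 77, n = 495; a·n₀/n = 8·77/495 = 1.2444; c·n₁/n = 4·418/495 = 3.3778
Stratum 3 (Site C): n₁ = 314, n₀ = 266, n = 580; a·n₀/n = 59·266/580 = 27.0586; c·n₁/n = 78·314/580 = 42.2276
RR_MH = (5.0065 + 1.2444 + 27.0586) / (26.5677 + 3.3778 + 42.2276) = 33.3095 / 72.1731 = 0.46152

0.46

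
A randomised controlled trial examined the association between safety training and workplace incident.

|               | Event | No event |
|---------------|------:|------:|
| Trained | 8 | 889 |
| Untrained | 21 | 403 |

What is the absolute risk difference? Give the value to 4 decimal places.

-0.0406

Cells: a = 8, b = 889, c = 21, d = 403.
Risk in exposed = 8/897 = 0.008919; risk in unexposed = 21/424 = 0.049528.
Risk difference = 0.008919 − 0.049528 = -0.040610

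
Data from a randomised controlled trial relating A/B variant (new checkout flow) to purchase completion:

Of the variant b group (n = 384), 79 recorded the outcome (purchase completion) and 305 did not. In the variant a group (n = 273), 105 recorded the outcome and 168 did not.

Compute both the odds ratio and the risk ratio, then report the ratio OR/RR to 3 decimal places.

0.775

From the description: a = 79, b = 305, c = 105, d = 168.
OR = (79·168)/(305·105) = 13272/32025 = 0.41443
Risk in exposed = 79/384 = 0.20573; risk in unexposed = 105/273 = 0.38462; RR = 0.53490
OR/RR = 0.41443 / 0.53490 = 0.77478
The outcome is not rare, so the OR lies further from 1 than the RR.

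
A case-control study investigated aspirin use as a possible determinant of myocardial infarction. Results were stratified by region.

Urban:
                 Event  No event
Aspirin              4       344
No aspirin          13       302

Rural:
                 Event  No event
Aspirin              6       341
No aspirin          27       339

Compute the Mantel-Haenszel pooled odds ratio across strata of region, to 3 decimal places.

OR_MH = Σ(aᵢdᵢ/nᵢ) / Σ(bᵢcᵢ/nᵢ), where nᵢ is the stratum total.
Stratum 1 (Urban): n = 663; a·d/n = 4·302/663 = 1.8220; b·c/n = 344·13/663 = 6.7451
Stratum 2 (Rural): n = 713; a·d/n = 6·339/713 = 2.8527; b·c/n = 341·27/713 = 12.9130
OR_MH = (1.8220 + 2.8527) / (6.7451 + 12.9130) = 4.6748 / 19.6581 = 0.23780

0.238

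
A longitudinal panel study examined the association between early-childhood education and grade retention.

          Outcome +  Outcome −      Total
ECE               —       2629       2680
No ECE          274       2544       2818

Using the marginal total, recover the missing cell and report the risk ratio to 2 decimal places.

0.20

The missing cell is in the exposed row: 2680 − 2629 = 51.
So a = 51, b = 2629, c = 274, d = 2544.
RR = [a/(a+b)] / [c/(c+d)] = (51/2680) / (274/2818) = 0.01903/0.09723 = 0.19572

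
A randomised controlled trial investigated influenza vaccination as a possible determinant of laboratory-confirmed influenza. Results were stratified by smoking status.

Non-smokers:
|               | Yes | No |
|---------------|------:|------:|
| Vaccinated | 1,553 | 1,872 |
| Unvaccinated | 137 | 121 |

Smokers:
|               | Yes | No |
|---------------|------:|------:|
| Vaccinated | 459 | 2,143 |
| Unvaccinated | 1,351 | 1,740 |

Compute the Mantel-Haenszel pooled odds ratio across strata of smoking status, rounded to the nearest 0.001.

OR_MH = Σ(aᵢdᵢ/nᵢ) / Σ(bᵢcᵢ/nᵢ), where nᵢ is the stratum total.
Stratum 1 (Non-smokers): n = 3683; a·d/n = 1553·121/3683 = 51.0217; b·c/n = 1872·137/3683 = 69.6345
Stratum 2 (Smokers): n = 5693; a·d/n = 459·1740/5693 = 140.2881; b·c/n = 2143·1351/5693 = 508.5531
OR_MH = (51.0217 + 140.2881) / (69.6345 + 508.5531) = 191.3098 / 578.1877 = 0.33088

0.331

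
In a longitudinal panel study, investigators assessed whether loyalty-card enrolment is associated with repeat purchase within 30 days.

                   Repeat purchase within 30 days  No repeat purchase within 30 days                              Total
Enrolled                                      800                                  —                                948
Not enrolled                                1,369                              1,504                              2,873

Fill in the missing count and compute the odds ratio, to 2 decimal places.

The missing cell is in the exposed row: 948 − 800 = 148.
So a = 800, b = 148, c = 1369, d = 1504.
OR = (a·d)/(b·c) = (800 × 1504) / (148 × 1369) = 1203200 / 202612 = 5.93844

5.94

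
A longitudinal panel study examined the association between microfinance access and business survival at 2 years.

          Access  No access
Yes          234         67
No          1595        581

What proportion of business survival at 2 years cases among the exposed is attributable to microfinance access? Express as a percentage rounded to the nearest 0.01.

Reading the table with exposure as columns: a = 234 (Access, case), b = 1595 (Access, non-case), c = 67 (No access, case), d = 581.
Risk in exposed = 234/1829 = 0.12794; risk in unexposed = 67/648 = 0.10340.
RR = 0.12794/0.10340 = 1.23738
AR% = (RR − 1)/RR × 100 = (1.23738 − 1)/1.23738 × 100 = 19.1839%

19.18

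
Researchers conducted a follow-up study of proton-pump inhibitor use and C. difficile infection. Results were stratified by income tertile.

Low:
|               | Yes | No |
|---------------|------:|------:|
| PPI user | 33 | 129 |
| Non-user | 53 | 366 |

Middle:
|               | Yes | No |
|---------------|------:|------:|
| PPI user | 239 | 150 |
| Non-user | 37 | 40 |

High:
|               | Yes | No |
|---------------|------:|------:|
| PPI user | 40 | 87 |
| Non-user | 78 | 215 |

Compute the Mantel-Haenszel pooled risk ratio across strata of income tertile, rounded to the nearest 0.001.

1.317

RR_MH = Σ(aᵢ·n₀ᵢ/nᵢ) / Σ(cᵢ·n₁ᵢ/nᵢ), with n₁ᵢ = aᵢ+bᵢ (exposed), n₀ᵢ = cᵢ+dᵢ (unexposed), nᵢ = n₁ᵢ+n₀ᵢ.
Stratum 1 (Low): n₁ = 162, n₀ = 419, n = 581; a·n₀/n = 33·419/581 = 23.7986; c·n₁/n = 53·162/581 = 14.7780
Stratum 2 (Middle): n₁ = 389, n₀ = 77, n = 466; a·n₀/n = 239·77/466 = 39.4914; c·n₁/n = 37·389/466 = 30.8863
Stratum 3 (High): n₁ = 127, n₀ = 293, n = 420; a·n₀/n = 40·293/420 = 27.9048; c·n₁/n = 78·127/420 = 23.5857
RR_MH = (23.7986 + 39.4914 + 27.9048) / (14.7780 + 30.8863 + 23.5857) = 91.1948 / 69.2499 = 1.31689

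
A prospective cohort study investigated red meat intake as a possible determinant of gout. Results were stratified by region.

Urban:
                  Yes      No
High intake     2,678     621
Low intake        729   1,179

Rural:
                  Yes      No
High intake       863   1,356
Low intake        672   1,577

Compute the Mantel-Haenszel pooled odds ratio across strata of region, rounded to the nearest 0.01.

OR_MH = Σ(aᵢdᵢ/nᵢ) / Σ(bᵢcᵢ/nᵢ), where nᵢ is the stratum total.
Stratum 1 (Urban): n = 5207; a·d/n = 2678·1179/5207 = 606.3687; b·c/n = 621·729/5207 = 86.9424
Stratum 2 (Rural): n = 4468; a·d/n = 863·1577/4468 = 304.5996; b·c/n = 1356·672/4468 = 203.9463
OR_MH = (606.3687 + 304.5996) / (86.9424 + 203.9463) = 910.9683 / 290.8887 = 3.13167

3.13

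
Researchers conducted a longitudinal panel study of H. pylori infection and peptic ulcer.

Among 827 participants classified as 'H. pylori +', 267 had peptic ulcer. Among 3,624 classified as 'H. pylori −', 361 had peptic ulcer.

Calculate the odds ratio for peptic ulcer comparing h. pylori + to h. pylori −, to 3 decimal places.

From the description: a = 267, b = 560, c = 361, d = 3263.
OR = (a·d)/(b·c) = (267 × 3263) / (560 × 361) = 871221 / 202160 = 4.30956
The odds of peptic ulcer are about 4.31 times as high in the h. pylori + group.

4.310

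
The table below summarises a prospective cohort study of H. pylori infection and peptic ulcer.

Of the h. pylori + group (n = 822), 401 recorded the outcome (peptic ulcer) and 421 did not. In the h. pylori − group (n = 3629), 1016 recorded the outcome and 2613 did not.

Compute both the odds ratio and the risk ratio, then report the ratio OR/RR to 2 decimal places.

1.41

From the description: a = 401, b = 421, c = 1016, d = 2613.
OR = (401·2613)/(421·1016) = 1047813/427736 = 2.44967
Risk in exposed = 401/822 = 0.48783; risk in unexposed = 1016/3629 = 0.27997; RR = 1.74247
OR/RR = 2.44967 / 1.74247 = 1.40586
The outcome is not rare, so the OR lies further from 1 than the RR.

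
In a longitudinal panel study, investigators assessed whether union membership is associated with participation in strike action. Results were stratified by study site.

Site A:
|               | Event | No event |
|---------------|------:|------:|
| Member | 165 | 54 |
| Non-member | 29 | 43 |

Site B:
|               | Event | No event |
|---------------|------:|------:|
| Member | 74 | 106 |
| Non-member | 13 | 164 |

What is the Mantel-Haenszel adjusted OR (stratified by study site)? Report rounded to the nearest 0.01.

6.32

OR_MH = Σ(aᵢdᵢ/nᵢ) / Σ(bᵢcᵢ/nᵢ), where nᵢ is the stratum total.
Stratum 1 (Site A): n = 291; a·d/n = 165·43/291 = 24.3814; b·c/n = 54·29/291 = 5.3814
Stratum 2 (Site B): n = 357; a·d/n = 74·164/357 = 33.9944; b·c/n = 106·13/357 = 3.8599
OR_MH = (24.3814 + 33.9944) / (5.3814 + 3.8599) = 58.3758 / 9.2414 = 6.31678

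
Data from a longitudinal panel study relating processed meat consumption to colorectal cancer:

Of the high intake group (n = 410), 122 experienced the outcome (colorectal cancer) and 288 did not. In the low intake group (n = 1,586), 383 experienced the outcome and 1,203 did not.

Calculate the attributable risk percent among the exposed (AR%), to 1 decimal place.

From the description: a = 122, b = 288, c = 383, d = 1203.
Risk in exposed = 122/410 = 0.29756; risk in unexposed = 383/1586 = 0.24149.
RR = 0.29756/0.24149 = 1.23220
AR% = (RR − 1)/RR × 100 = (1.23220 − 1)/1.23220 × 100 = 18.8442%

18.8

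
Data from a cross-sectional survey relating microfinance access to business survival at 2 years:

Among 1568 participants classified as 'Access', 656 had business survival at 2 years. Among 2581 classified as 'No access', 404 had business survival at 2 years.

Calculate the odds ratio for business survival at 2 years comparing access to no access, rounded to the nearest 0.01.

From the description: a = 656, b = 912, c = 404, d = 2177.
OR = (a·d)/(b·c) = (656 × 2177) / (912 × 404) = 1428112 / 368448 = 3.87602
The odds of business survival at 2 years are about 3.88 times as high in the access group.

3.88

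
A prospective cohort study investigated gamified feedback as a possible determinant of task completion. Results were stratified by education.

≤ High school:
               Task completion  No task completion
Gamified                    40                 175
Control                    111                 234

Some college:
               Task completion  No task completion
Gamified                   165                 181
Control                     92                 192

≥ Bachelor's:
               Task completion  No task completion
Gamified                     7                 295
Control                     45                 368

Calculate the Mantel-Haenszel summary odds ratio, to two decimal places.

0.89

OR_MH = Σ(aᵢdᵢ/nᵢ) / Σ(bᵢcᵢ/nᵢ), where nᵢ is the stratum total.
Stratum 1 (≤ High school): n = 560; a·d/n = 40·234/560 = 16.7143; b·c/n = 175·111/560 = 34.6875
Stratum 2 (Some college): n = 630; a·d/n = 165·192/630 = 50.2857; b·c/n = 181·92/630 = 26.4317
Stratum 3 (≥ Bachelor's): n = 715; a·d/n = 7·368/715 = 3.6028; b·c/n = 295·45/715 = 18.5664
OR_MH = (16.7143 + 50.2857 + 3.6028) / (34.6875 + 26.4317 + 18.5664) = 70.6028 / 79.6857 = 0.88602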